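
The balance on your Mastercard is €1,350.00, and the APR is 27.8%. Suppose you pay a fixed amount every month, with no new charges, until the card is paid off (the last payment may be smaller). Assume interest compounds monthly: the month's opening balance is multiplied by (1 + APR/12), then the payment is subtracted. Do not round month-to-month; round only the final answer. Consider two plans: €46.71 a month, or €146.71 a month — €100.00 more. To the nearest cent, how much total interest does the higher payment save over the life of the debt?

€722.30

Monthly rate r = 27.8%/12 = 2.31667% = 0.0231667.
At €46.71/mo: n = ⌈−ln(1 − rB₀/P)/ln(1+r)⌉ = 49 payments (last €16.45); total interest = total paid − €1,350.00 = €908.53.
At €146.71/mo: 11 payments (last €69.13); total interest €186.23.
Interest saved = €908.53 − €186.23 = €722.30.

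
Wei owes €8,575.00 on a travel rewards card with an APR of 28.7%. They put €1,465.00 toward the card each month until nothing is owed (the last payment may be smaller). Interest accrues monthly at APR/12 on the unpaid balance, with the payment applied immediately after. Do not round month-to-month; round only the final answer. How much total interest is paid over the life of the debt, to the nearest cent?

€776.97

Monthly rate r = 28.7%/12 = 2.39167% = 0.0239167.
Payoff takes n = ⌈−ln(1 − rB₀/P)/ln(1+r)⌉ = ⌈6.381⌉ = 7 payments; the last is €561.97.
Total paid = 6·€1,465.00 + €561.97 = €9,351.97.
Total interest = total paid − principal = €9,351.97 − €8,575.00 = €776.97.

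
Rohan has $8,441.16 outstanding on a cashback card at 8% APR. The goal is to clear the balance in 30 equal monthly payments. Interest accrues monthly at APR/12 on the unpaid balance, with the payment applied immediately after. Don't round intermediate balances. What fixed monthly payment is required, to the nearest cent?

Monthly rate r = 8%/12 = 0.666667% = 0.00666667.
Level-payment amortization: P = B₀·r / (1 − (1+r)^(−n)) = 8441.16·0.00666667 / (1 − 1.00667^(−30)).
Denominator 1 − (1+r)^(−30) = 0.18072566.
P = 56.2744 / 0.18072566 ≈ 311.38.

$311.38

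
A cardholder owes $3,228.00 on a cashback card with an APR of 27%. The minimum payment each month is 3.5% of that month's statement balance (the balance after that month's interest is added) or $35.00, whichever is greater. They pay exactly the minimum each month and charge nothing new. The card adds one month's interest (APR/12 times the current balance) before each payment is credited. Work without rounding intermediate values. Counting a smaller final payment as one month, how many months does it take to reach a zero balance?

Monthly rate r = 27%/12 = 2.25% = 0.0225.
While 3.5% of the post-interest balance exceeds $35.00, each month B ← (B·(1+r))·(1 − 0.035), i.e. B shrinks by the factor (1+r)·0.965 = 0.98671.
This holds for months 1–90. Entering month 91 the balance is $968.48; 3.5% of the post-interest balance is now below $35.00, so the flat $35.00 minimum applies from here.
From month 91 a fixed $35.00 at rate r clears $968.48 in 44 more payments. Total: 90 + 44 = 134 months.

134 months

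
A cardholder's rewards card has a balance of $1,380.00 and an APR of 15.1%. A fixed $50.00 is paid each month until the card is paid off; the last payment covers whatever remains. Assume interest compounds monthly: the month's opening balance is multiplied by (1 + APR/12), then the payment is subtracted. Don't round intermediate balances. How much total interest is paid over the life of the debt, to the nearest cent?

Monthly rate r = 15.1%/12 = 1.25833% = 0.0125833.
Payoff takes n = ⌈−ln(1 − rB₀/P)/ln(1+r)⌉ = ⌈34.118⌉ = 35 payments; the last is $5.93.
Total paid = 34·$50.00 + $5.93 = $1,705.93.
Total interest = total paid − principal = $1,705.93 − $1,380.00 = $325.93.

$325.93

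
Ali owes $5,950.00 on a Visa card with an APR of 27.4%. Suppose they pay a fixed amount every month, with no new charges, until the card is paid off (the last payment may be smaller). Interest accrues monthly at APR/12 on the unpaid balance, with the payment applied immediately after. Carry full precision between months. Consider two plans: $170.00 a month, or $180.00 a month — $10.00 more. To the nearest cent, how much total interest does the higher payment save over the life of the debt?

$881.15

Monthly rate r = 27.4%/12 = 2.28333% = 0.0228333.
At $170.00/mo: n = ⌈−ln(1 − rB₀/P)/ln(1+r)⌉ = 72 payments (last $17.83); total interest = total paid − $5,950.00 = $6,137.83.
At $180.00/mo: 63 payments (last $46.68); total interest $5,256.68.
Interest saved = $6,137.83 − $5,256.68 = $881.15.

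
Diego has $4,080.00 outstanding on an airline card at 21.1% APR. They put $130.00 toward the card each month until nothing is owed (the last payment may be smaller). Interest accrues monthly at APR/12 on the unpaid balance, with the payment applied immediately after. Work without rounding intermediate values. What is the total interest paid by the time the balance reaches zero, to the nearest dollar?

Monthly rate r = 21.1%/12 = 1.75833% = 0.0175833.
Payoff takes n = ⌈−ln(1 − rB₀/P)/ln(1+r)⌉ = ⌈46.047⌉ = 47 payments; the last is $6.12.
Total paid = 46·$130.00 + $6.12 = $5,986.12.
Total interest = total paid − principal = $5,986.12 − $4,080.00 = $1,906.12.

$1,906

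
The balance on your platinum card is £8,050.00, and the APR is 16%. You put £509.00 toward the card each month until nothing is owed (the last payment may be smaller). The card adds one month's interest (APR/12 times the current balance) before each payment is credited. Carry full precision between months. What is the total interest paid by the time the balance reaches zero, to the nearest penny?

£1,051.31

Monthly rate r = 16%/12 = 1.33333% = 0.0133333.
Payoff takes n = ⌈−ln(1 − rB₀/P)/ln(1+r)⌉ = ⌈17.880⌉ = 18 payments; the last is £448.31.
Total paid = 17·£509.00 + £448.31 = £9,101.31.
Total interest = total paid − principal = £9,101.31 − £8,050.00 = £1,051.31.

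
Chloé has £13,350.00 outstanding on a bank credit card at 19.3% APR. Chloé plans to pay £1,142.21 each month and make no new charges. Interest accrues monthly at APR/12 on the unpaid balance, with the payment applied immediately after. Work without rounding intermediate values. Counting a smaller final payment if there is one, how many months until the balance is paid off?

14 payments

Monthly rate r = 19.3%/12 = 1.60833% = 0.0160833.
Recurrence: B ← B·(1+r) − £1,142.21.
Month 1: interest £214.71; balance after payment £12,422.50.
Month 2: interest £199.80; balance after payment £11,480.09.
Closed form: n = −ln(1 − rB₀/P)/ln(1+r) = −ln(0.81202)/ln(1.01608) ≈ 13.051, so the balance reaches zero during payment 14.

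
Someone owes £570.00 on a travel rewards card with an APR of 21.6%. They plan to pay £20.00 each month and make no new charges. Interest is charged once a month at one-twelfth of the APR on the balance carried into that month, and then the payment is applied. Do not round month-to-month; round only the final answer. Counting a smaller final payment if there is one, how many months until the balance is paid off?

Monthly rate r = 21.6%/12 = 1.8% = 0.018.
Recurrence: B ← B·(1+r) − £20.00.
Month 1: interest £10.26; balance after payment £560.26.
Month 2: interest £10.08; balance after payment £550.34.
Closed form: n = −ln(1 − rB₀/P)/ln(1+r) = −ln(0.487)/ln(1.018) ≈ 40.330, so the balance reaches zero during payment 41.

41 payments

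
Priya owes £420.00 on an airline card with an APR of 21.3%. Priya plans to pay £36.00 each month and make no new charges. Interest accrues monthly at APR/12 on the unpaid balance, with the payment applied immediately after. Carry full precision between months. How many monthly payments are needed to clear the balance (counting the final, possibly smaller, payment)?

14 months

Monthly rate r = 21.3%/12 = 1.775% = 0.01775.
Recurrence: B ← B·(1+r) − £36.00.
Month 1: interest £7.46; balance after payment £391.45.
Month 2: interest £6.95; balance after payment £362.40.
Closed form: n = −ln(1 − rB₀/P)/ln(1+r) = −ln(0.79292)/ln(1.01775) ≈ 13.188, so the balance reaches zero during payment 14.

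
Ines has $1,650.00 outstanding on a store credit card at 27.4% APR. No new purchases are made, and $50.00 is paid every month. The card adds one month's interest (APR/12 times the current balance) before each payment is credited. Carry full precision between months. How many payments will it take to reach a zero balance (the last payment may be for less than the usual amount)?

Monthly rate r = 27.4%/12 = 2.28333% = 0.0228333.
Recurrence: B ← B·(1+r) − $50.00.
Month 1: interest $37.67; balance after payment $1,637.67.
Month 2: interest $37.39; balance after payment $1,625.07.
Closed form: n = −ln(1 − rB₀/P)/ln(1+r) = −ln(0.2465)/ln(1.02283) ≈ 62.029, so the balance reaches zero during payment 63.

63 payments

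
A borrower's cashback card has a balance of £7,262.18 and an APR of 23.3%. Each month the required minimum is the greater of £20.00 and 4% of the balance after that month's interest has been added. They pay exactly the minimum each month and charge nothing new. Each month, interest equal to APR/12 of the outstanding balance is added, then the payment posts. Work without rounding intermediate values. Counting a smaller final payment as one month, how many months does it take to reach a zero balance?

Monthly rate r = 23.3%/12 = 1.94167% = 0.0194167.
While 4% of the post-interest balance exceeds £20.00, each month B ← (B·(1+r))·(1 − 0.04), i.e. B shrinks by the factor (1+r)·0.96 = 0.97864.
This holds for months 1–125. Entering month 126 the balance is £488.58; 4% of the post-interest balance is now below £20.00, so the flat £20.00 minimum applies from here.
From month 126 a fixed £20.00 at rate r clears £488.58 in 34 more payments. Total: 125 + 34 = 159 months.

159 months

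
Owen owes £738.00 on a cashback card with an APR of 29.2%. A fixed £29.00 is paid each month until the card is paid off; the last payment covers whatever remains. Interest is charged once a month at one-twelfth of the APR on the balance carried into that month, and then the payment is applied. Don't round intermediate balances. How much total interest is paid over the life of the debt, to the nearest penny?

Monthly rate r = 29.2%/12 = 2.43333% = 0.0243333.
Payoff takes n = ⌈−ln(1 − rB₀/P)/ln(1+r)⌉ = ⌈40.163⌉ = 41 payments; the last is £4.76.
Total paid = 40·£29.00 + £4.76 = £1,164.76.
Total interest = total paid − principal = £1,164.76 − £738.00 = £426.76.

£426.76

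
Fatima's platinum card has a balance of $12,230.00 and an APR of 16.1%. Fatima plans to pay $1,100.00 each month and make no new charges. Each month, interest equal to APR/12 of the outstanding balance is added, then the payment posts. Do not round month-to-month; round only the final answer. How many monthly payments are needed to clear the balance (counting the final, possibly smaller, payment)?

13 months

Monthly rate r = 16.1%/12 = 1.34167% = 0.0134167.
Recurrence: B ← B·(1+r) − $1,100.00.
Month 1: interest $164.09; balance after payment $11,294.09.
Month 2: interest $151.53; balance after payment $10,345.61.
Closed form: n = −ln(1 − rB₀/P)/ln(1+r) = −ln(0.85083)/ln(1.01342) ≈ 12.121, so the balance reaches zero during payment 13.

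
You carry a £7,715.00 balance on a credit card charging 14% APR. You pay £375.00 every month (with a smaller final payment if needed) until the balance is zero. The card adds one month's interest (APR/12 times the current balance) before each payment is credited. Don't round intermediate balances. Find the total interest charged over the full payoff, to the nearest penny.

Monthly rate r = 14%/12 = 1.16667% = 0.0116667.
Payoff takes n = ⌈−ln(1 − rB₀/P)/ln(1+r)⌉ = ⌈23.663⌉ = 24 payments; the last is £248.97.
Total paid = 23·£375.00 + £248.97 = £8,873.97.
Total interest = total paid − principal = £8,873.97 − £7,715.00 = £1,158.97.

£1,158.97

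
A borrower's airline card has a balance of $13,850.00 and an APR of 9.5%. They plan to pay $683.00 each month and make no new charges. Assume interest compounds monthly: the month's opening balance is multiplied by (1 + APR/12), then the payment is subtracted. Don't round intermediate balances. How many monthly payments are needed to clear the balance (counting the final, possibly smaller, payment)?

Monthly rate r = 9.5%/12 = 0.791667% = 0.00791667.
Recurrence: B ← B·(1+r) − $683.00.
Month 1: interest $109.65; balance after payment $13,276.65.
Month 2: interest $105.11; balance after payment $12,698.75.
Closed form: n = −ln(1 − rB₀/P)/ln(1+r) = −ln(0.83946)/ln(1.00792) ≈ 22.192, so the balance reaches zero during payment 23.

23 months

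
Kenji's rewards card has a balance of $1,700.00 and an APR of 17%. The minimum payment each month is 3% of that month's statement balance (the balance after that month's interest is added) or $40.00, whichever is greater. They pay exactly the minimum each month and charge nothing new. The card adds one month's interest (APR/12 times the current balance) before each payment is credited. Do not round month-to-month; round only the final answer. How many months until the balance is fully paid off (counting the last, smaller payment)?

Monthly rate r = 17%/12 = 1.41667% = 0.0141667.
While 3% of the post-interest balance exceeds $40.00, each month B ← (B·(1+r))·(1 − 0.03), i.e. B shrinks by the factor (1+r)·0.97 = 0.98374.
This holds for months 1–16. Entering month 17 the balance is $1,307.81; 3% of the post-interest balance is now below $40.00, so the flat $40.00 minimum applies from here.
From month 17 a fixed $40.00 at rate r clears $1,307.81 in 45 more payments. Total: 16 + 45 = 61 months.

61 months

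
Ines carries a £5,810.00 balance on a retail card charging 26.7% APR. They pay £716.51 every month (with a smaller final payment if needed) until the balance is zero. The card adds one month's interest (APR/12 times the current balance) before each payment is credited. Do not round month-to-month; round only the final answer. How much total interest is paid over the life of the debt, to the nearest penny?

£668.47

Monthly rate r = 26.7%/12 = 2.225% = 0.02225.
Payoff takes n = ⌈−ln(1 − rB₀/P)/ln(1+r)⌉ = ⌈9.041⌉ = 10 payments; the last is £29.88.
Total paid = 9·£716.51 + £29.88 = £6,478.47.
Total interest = total paid − principal = £6,478.47 − £5,810.00 = £668.47.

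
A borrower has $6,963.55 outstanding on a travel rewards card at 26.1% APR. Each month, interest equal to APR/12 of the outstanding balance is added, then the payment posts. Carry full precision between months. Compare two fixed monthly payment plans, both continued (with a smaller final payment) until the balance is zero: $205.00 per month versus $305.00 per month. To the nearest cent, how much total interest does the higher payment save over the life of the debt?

$3,062.34

Monthly rate r = 26.1%/12 = 2.175% = 0.02175.
At $205.00/mo: n = ⌈−ln(1 − rB₀/P)/ln(1+r)⌉ = 63 payments (last $81.36); total interest = total paid − $6,963.55 = $5,827.81.
At $305.00/mo: 32 payments (last $274.02); total interest $2,765.47.
Interest saved = $5,827.81 − $2,765.47 = $3,062.34.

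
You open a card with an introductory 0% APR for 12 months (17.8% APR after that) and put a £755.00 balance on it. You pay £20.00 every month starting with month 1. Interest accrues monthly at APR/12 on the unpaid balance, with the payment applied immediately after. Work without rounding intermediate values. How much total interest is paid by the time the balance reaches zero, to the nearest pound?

£139

Promo months 1–12 at r₀ = 0%/12 = 0; months 13+ at r₁ = 17.8%/12 = 0.0148333.
After month 12 (no interest yet): B = £755.00 − 12·£20.00 = £515.00.
Then at r₁ with £20.00/mo: n₂ = −ln(1 − r₁·B/P)/ln(1+r₁) ≈ 32.68 → 33 more payments.
Total paid = 44·£20.00 + £13.64 = £893.64; interest = £893.64 − £755.00 = £138.64.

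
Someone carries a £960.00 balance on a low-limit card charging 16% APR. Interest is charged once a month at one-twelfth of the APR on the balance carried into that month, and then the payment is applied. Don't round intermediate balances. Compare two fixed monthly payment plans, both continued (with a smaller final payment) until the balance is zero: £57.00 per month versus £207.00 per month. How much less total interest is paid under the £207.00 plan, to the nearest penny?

Monthly rate r = 16%/12 = 1.33333% = 0.0133333.
At £57.00/mo: n = ⌈−ln(1 − rB₀/P)/ln(1+r)⌉ = 20 payments (last £11.54); total interest = total paid − £960.00 = £134.54.
At £207.00/mo: 5 payments (last £169.76); total interest £37.76.
Interest saved = £134.54 − £37.76 = £96.78.

£96.78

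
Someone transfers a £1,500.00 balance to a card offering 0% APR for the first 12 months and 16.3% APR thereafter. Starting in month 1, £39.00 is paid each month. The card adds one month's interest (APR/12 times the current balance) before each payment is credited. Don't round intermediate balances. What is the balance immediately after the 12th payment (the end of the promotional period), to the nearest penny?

£1,032.00

Promo months 1–12 at r₀ = 0%/12 = 0; months 13+ at r₁ = 16.3%/12 = 0.0135833.
After month 12 (no interest yet): B = £1,500.00 − 12·£39.00 = £1,032.00.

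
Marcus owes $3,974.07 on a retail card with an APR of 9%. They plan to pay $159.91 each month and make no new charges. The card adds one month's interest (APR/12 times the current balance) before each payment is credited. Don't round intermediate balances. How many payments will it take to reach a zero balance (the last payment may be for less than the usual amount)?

Monthly rate r = 9%/12 = 0.75% = 0.0075.
Recurrence: B ← B·(1+r) − $159.91.
Month 1: interest $29.81; balance after payment $3,843.97.
Month 2: interest $28.83; balance after payment $3,712.89.
Closed form: n = −ln(1 − rB₀/P)/ln(1+r) = −ln(0.81361)/ln(1.0075) ≈ 27.606, so the balance reaches zero during payment 28.

28 payments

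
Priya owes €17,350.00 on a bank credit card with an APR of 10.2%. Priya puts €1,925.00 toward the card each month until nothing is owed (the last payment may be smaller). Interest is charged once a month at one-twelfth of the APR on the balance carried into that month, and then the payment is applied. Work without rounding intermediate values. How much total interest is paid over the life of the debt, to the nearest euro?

€779

Monthly rate r = 10.2%/12 = 0.85% = 0.0085.
Payoff takes n = ⌈−ln(1 − rB₀/P)/ln(1+r)⌉ = ⌈9.417⌉ = 10 payments; the last is €804.20.
Total paid = 9·€1,925.00 + €804.20 = €18,129.20.
Total interest = total paid − principal = €18,129.20 − €17,350.00 = €779.20.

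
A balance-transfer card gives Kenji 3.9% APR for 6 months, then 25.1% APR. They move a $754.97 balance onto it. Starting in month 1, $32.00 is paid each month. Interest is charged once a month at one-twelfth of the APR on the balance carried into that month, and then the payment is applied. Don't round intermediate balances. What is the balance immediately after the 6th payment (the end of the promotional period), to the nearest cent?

$576.25

Promo months 1–6 at r₀ = 3.9%/12 = 0.00325; months 7+ at r₁ = 25.1%/12 = 0.0209167.
After month 6: iterate B ← B·(1+r₀) − $32.00 for 6 months → $576.25.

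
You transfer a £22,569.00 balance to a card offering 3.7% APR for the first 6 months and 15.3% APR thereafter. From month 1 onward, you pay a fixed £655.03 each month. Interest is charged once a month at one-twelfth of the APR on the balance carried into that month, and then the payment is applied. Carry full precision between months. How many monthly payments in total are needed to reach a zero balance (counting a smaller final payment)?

Promo months 1–6 at r₀ = 3.7%/12 = 0.00308333; months 7+ at r₁ = 15.3%/12 = 0.01275.
After month 6: iterate B ← B·(1+r₀) − £655.03 for 6 months → £19,029.16.
Then at r₁ with £655.03/mo: n₂ = −ln(1 − r₁·B/P)/ln(1+r₁) ≈ 36.52 → 37 more payments.

43 months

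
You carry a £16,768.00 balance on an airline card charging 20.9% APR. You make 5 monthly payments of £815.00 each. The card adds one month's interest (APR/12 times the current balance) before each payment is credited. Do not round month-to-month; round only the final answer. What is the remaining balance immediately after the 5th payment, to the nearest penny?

£14,060.53

Monthly rate r = 20.9%/12 = 1.74167% = 0.0174167.
Each month: B ← B·(1+r) − £815.00.
Month 1: interest £292.04; balance after payment £16,245.04.
Month 2: interest £282.93; balance after payment £15,712.98.
Month 3: interest £273.67; balance after payment £15,171.64.
Month 4: interest £264.24; balance after payment £14,620.88.
Month 5: interest £254.65; balance after payment £14,060.53.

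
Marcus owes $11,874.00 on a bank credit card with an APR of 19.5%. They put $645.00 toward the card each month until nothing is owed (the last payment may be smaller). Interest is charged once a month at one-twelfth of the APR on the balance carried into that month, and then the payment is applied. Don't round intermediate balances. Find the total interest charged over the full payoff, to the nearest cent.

$2,349.73

Monthly rate r = 19.5%/12 = 1.625% = 0.01625.
Payoff takes n = ⌈−ln(1 − rB₀/P)/ln(1+r)⌉ = ⌈22.052⌉ = 23 payments; the last is $33.73.
Total paid = 22·$645.00 + $33.73 = $14,223.73.
Total interest = total paid − principal = $14,223.73 − $11,874.00 = $2,349.73.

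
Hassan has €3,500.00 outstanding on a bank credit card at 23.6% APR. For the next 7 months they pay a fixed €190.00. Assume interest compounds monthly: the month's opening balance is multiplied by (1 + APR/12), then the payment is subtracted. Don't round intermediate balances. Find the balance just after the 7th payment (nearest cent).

Monthly rate r = 23.6%/12 = 1.96667% = 0.0196667.
Each month: B ← B·(1+r) − €190.00.
Month 1: interest €68.83; balance after payment €3,378.83.
Month 2: interest €66.45; balance after payment €3,255.28.
Month 3: interest €64.02; balance after payment €3,129.30.
Month 4: interest €61.54; balance after payment €3,000.85.
Month 5: interest €59.02; balance after payment €2,869.86.
Month 6: interest €56.44; balance after payment €2,736.30.
Month 7: interest €53.81; balance after payment €2,600.12.

€2,600.12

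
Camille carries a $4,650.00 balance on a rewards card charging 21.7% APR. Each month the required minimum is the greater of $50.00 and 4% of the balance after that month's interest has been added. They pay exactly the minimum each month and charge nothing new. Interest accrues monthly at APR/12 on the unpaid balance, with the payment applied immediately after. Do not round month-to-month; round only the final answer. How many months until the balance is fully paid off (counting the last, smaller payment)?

Monthly rate r = 21.7%/12 = 1.80833% = 0.0180833.
While 4% of the post-interest balance exceeds $50.00, each month B ← (B·(1+r))·(1 − 0.04), i.e. B shrinks by the factor (1+r)·0.96 = 0.97736.
This holds for months 1–59. Entering month 60 the balance is $1,204.13; 4% of the post-interest balance is now below $50.00, so the flat $50.00 minimum applies from here.
From month 60 a fixed $50.00 at rate r clears $1,204.13 in 32 more payments. Total: 59 + 32 = 91 months.

91 months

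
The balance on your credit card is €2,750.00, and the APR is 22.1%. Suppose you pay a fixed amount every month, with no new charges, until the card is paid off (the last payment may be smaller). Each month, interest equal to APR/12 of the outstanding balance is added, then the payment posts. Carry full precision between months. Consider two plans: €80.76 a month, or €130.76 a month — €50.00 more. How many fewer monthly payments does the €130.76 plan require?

28 fewer payments

Monthly rate r = 22.1%/12 = 1.84167% = 0.0184167.
At €80.76/mo: n = ⌈−ln(1 − rB₀/P)/ln(1+r)⌉ = 55 payments (last €4.61); total interest = total paid − €2,750.00 = €1,615.65.
At €130.76/mo: 27 payments (last €110.74); total interest €760.50.
Payments saved = 55 − 27 = 28.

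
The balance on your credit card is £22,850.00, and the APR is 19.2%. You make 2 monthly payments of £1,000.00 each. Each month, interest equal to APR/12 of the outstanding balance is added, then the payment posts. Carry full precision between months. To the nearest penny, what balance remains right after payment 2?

Monthly rate r = 19.2%/12 = 1.6% = 0.016.
Each month: B ← B·(1+r) − £1,000.00.
Month 1: interest £365.60; balance after payment £22,215.60.
Month 2: interest £355.45; balance after payment £21,571.05.

£21,571.05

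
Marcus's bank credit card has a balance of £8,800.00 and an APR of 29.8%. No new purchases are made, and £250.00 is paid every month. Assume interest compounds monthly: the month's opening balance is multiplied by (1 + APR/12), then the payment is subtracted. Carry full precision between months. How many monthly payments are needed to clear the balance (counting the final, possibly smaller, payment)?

85 payments

Monthly rate r = 29.8%/12 = 2.48333% = 0.0248333.
Recurrence: B ← B·(1+r) − £250.00.
Month 1: interest £218.53; balance after payment £8,768.53.
Month 2: interest £217.75; balance after payment £8,736.29.
Closed form: n = −ln(1 − rB₀/P)/ln(1+r) = −ln(0.12587)/ln(1.02483) ≈ 84.490, so the balance reaches zero during payment 85.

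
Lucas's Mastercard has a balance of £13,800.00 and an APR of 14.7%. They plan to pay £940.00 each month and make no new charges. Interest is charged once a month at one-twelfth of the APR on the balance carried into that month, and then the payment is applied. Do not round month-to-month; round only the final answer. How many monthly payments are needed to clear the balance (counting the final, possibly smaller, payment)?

17 months

Monthly rate r = 14.7%/12 = 1.225% = 0.01225.
Recurrence: B ← B·(1+r) − £940.00.
Month 1: interest £169.05; balance after payment £13,029.05.
Month 2: interest £159.61; balance after payment £12,248.66.
Closed form: n = −ln(1 − rB₀/P)/ln(1+r) = −ln(0.82016)/ln(1.01225) ≈ 16.283, so the balance reaches zero during payment 17.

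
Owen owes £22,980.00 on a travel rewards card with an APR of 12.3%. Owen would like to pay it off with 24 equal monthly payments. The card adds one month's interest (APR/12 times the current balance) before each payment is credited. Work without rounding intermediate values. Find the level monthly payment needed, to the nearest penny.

£1,084.97

Monthly rate r = 12.3%/12 = 1.025% = 0.01025.
Level-payment amortization: P = B₀·r / (1 − (1+r)^(−n)) = 22980.00·0.01025 / (1 − 1.01025^(−24)).
Denominator 1 − (1+r)^(−24) = 0.217098038.
P = 235.545 / 0.217098038 ≈ 1084.97.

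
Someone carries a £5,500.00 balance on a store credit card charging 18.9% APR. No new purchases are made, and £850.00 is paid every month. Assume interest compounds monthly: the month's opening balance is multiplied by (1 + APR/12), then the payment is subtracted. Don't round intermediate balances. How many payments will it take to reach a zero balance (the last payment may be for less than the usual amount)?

Monthly rate r = 18.9%/12 = 1.575% = 0.01575.
Recurrence: B ← B·(1+r) − £850.00.
Month 1: interest £86.62; balance after payment £4,736.62.
Month 2: interest £74.60; balance after payment £3,961.23.
Closed form: n = −ln(1 − rB₀/P)/ln(1+r) = −ln(0.89809)/ln(1.01575) ≈ 6.878, so the balance reaches zero during payment 7.

7 months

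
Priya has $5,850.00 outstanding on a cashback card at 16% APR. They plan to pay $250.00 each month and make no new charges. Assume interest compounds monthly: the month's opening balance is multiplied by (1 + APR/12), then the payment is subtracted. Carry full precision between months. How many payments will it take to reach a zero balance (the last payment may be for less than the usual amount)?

Monthly rate r = 16%/12 = 1.33333% = 0.0133333.
Recurrence: B ← B·(1+r) − $250.00.
Month 1: interest $78.00; balance after payment $5,678.00.
Month 2: interest $75.71; balance after payment $5,503.71.
Closed form: n = −ln(1 − rB₀/P)/ln(1+r) = −ln(0.688)/ln(1.01333) ≈ 28.234, so the balance reaches zero during payment 29.

29 payments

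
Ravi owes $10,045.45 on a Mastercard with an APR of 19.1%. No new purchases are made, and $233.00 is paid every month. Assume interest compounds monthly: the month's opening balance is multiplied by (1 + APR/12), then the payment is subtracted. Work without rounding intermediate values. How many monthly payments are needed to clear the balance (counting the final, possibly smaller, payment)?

Monthly rate r = 19.1%/12 = 1.59167% = 0.0159167.
Recurrence: B ← B·(1+r) − $233.00.
Month 1: interest $159.89; balance after payment $9,972.34.
Month 2: interest $158.73; balance after payment $9,898.07.
Closed form: n = −ln(1 − rB₀/P)/ln(1+r) = −ln(0.31378)/ln(1.01592) ≈ 73.399, so the balance reaches zero during payment 74.

74 months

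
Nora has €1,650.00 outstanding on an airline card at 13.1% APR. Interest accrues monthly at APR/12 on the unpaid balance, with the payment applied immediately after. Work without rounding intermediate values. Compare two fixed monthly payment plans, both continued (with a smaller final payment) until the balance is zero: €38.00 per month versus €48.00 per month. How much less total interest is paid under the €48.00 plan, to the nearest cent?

€168.89

Monthly rate r = 13.1%/12 = 1.09167% = 0.0109167.
At €38.00/mo: n = ⌈−ln(1 − rB₀/P)/ln(1+r)⌉ = 60 payments (last €6.63); total interest = total paid − €1,650.00 = €598.63.
At €48.00/mo: 44 payments (last €15.74); total interest €429.74.
Interest saved = €598.63 − €429.74 = €168.89.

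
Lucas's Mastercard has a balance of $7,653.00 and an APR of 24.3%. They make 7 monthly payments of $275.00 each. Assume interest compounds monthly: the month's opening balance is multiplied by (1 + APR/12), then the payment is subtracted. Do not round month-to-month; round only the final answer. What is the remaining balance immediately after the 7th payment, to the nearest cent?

Monthly rate r = 24.3%/12 = 2.025% = 0.02025.
Each month: B ← B·(1+r) − $275.00.
Month 1: interest $154.97; balance after payment $7,532.97.
Month 2: interest $152.54; balance after payment $7,410.52.
Month 3: interest $150.06; balance after payment $7,285.58.
Month 4: interest $147.53; balance after payment $7,158.11.
Month 5: interest $144.95; balance after payment $7,028.06.
Month 6: interest $142.32; balance after payment $6,895.38.
Month 7: interest $139.63; balance after payment $6,760.01.

$6,760.01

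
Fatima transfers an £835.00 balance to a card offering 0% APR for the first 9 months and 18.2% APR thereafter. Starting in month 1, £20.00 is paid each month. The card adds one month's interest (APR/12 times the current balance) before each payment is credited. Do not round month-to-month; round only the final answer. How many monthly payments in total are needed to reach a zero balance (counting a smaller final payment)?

55 payments

Promo months 1–9 at r₀ = 0%/12 = 0; months 10+ at r₁ = 18.2%/12 = 0.0151667.
After month 9 (no interest yet): B = £835.00 − 9·£20.00 = £655.00.
Then at r₁ with £20.00/mo: n₂ = −ln(1 − r₁·B/P)/ln(1+r₁) ≈ 45.61 → 46 more payments.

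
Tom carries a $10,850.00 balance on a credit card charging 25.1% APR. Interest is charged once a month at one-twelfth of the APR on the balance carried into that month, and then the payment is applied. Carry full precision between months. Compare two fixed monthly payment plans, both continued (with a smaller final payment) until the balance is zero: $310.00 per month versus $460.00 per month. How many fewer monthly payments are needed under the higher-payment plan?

31 fewer payments

Monthly rate r = 25.1%/12 = 2.09167% = 0.0209167.
At $310.00/mo: n = ⌈−ln(1 − rB₀/P)/ln(1+r)⌉ = 64 payments (last $194.25); total interest = total paid − $10,850.00 = $8,874.25.
At $460.00/mo: 33 payments (last $390.07); total interest $4,260.07.
Payments saved = 64 − 33 = 31.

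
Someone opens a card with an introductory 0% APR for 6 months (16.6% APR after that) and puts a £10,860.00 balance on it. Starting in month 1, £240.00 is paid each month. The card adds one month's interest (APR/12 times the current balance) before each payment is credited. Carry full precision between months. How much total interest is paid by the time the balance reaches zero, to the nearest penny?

Promo months 1–6 at r₀ = 0%/12 = 0; months 7+ at r₁ = 16.6%/12 = 0.0138333.
After month 6 (no interest yet): B = £10,860.00 − 6·£240.00 = £9,420.00.
Then at r₁ with £240.00/mo: n₂ = −ln(1 − r₁·B/P)/ln(1+r₁) ≈ 56.99 → 57 more payments.
Total paid = 62·£240.00 + £238.00 = £15,118.00; interest = £15,118.00 − £10,860.00 = £4,258.00.

£4,258.00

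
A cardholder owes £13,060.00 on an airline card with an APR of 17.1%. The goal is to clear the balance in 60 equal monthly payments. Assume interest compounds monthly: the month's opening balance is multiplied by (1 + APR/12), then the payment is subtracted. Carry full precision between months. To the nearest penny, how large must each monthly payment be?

£325.28

Monthly rate r = 17.1%/12 = 1.425% = 0.01425.
Level-payment amortization: P = B₀·r / (1 − (1+r)^(−n)) = 13060.00·0.01425 / (1 − 1.01425^(−60)).
Denominator 1 − (1+r)^(−60) = 0.57214263.
P = 186.105 / 0.57214263 ≈ 325.28.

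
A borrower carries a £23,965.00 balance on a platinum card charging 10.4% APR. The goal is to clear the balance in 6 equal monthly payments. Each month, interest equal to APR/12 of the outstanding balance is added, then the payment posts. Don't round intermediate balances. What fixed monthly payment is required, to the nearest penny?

£4,116.19

Monthly rate r = 10.4%/12 = 0.866667% = 0.00866667.
Level-payment amortization: P = B₀·r / (1 − (1+r)^(−n)) = 23965.00·0.00866667 / (1 − 1.00867^(−6)).
Denominator 1 − (1+r)^(−6) = 0.0504584219.
P = 207.697 / 0.0504584219 ≈ 4116.19.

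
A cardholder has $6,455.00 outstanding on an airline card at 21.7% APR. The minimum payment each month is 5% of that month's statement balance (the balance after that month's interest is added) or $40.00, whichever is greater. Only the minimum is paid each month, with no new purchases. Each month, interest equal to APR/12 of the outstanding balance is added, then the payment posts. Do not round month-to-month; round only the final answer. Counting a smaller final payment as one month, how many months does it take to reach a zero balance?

Monthly rate r = 21.7%/12 = 1.80833% = 0.0180833.
While 5% of the post-interest balance exceeds $40.00, each month B ← (B·(1+r))·(1 − 0.05), i.e. B shrinks by the factor (1+r)·0.95 = 0.96718.
This holds for months 1–64. Entering month 65 the balance is $762.68; 5% of the post-interest balance is now below $40.00, so the flat $40.00 minimum applies from here.
From month 65 a fixed $40.00 at rate r clears $762.68 in 24 more payments. Total: 64 + 24 = 88 months.

88 months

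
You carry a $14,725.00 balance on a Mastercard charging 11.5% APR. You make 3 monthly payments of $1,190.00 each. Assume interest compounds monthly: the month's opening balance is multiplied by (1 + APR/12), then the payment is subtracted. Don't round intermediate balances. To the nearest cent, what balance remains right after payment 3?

$11,548.09

Monthly rate r = 11.5%/12 = 0.958333% = 0.00958333.
Each month: B ← B·(1+r) − $1,190.00.
Month 1: interest $141.11; balance after payment $13,676.11.
Month 2: interest $131.06; balance after payment $12,617.18.
Month 3: interest $120.91; balance after payment $11,548.09.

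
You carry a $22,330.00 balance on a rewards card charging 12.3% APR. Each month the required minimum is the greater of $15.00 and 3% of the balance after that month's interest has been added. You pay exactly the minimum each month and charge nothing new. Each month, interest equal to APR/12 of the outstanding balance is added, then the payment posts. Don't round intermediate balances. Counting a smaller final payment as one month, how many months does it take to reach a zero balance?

229 months

Monthly rate r = 12.3%/12 = 1.025% = 0.01025.
While 3% of the post-interest balance exceeds $15.00, each month B ← (B·(1+r))·(1 − 0.03), i.e. B shrinks by the factor (1+r)·0.97 = 0.97994.
This holds for months 1–189. Entering month 190 the balance is $485.07; 3% of the post-interest balance is now below $15.00, so the flat $15.00 minimum applies from here.
From month 190 a fixed $15.00 at rate r clears $485.07 in 40 more payments. Total: 189 + 40 = 229 months.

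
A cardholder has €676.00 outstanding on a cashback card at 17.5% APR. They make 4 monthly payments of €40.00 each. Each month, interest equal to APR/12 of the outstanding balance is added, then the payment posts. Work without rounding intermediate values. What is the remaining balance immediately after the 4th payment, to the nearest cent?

€552.77

Monthly rate r = 17.5%/12 = 1.45833% = 0.0145833.
Each month: B ← B·(1+r) − €40.00.
Month 1: interest €9.86; balance after payment €645.86.
Month 2: interest €9.42; balance after payment €615.28.
Month 3: interest €8.97; balance after payment €584.25.
Month 4: interest €8.52; balance after payment €552.77.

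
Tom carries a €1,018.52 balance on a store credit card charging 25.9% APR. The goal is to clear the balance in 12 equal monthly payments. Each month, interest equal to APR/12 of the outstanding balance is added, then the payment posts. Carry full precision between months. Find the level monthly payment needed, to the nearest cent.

€97.25

Monthly rate r = 25.9%/12 = 2.15833% = 0.0215833.
Level-payment amortization: P = B₀·r / (1 − (1+r)^(−n)) = 1018.52·0.0215833 / (1 − 1.02158^(−12)).
Denominator 1 − (1+r)^(−12) = 0.226047314.
P = 21.9831 / 0.226047314 ≈ 97.25.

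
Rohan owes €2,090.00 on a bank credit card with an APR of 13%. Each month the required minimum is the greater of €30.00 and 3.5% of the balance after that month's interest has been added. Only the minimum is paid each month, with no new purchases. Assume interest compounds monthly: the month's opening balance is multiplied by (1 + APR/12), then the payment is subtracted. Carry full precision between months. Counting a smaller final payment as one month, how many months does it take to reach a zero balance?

71 months

Monthly rate r = 13%/12 = 1.08333% = 0.0108333.
While 3.5% of the post-interest balance exceeds €30.00, each month B ← (B·(1+r))·(1 − 0.035), i.e. B shrinks by the factor (1+r)·0.965 = 0.97545.
This holds for months 1–37. Entering month 38 the balance is €833.30; 3.5% of the post-interest balance is now below €30.00, so the flat €30.00 minimum applies from here.
From month 38 a fixed €30.00 at rate r clears €833.30 in 34 more payments. Total: 37 + 34 = 71 months.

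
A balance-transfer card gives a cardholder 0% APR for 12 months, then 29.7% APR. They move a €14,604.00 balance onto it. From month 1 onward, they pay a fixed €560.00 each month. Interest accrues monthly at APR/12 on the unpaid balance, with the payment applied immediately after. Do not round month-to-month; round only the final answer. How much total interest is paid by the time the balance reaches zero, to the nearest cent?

€1,930.10

Promo months 1–12 at r₀ = 0%/12 = 0; months 13+ at r₁ = 29.7%/12 = 0.02475.
After month 12 (no interest yet): B = €14,604.00 − 12·€560.00 = €7,884.00.
Then at r₁ with €560.00/mo: n₂ = −ln(1 − r₁·B/P)/ln(1+r₁) ≈ 17.52 → 18 more payments.
Total paid = 29·€560.00 + €294.10 = €16,534.10; interest = €16,534.10 − €14,604.00 = €1,930.10.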